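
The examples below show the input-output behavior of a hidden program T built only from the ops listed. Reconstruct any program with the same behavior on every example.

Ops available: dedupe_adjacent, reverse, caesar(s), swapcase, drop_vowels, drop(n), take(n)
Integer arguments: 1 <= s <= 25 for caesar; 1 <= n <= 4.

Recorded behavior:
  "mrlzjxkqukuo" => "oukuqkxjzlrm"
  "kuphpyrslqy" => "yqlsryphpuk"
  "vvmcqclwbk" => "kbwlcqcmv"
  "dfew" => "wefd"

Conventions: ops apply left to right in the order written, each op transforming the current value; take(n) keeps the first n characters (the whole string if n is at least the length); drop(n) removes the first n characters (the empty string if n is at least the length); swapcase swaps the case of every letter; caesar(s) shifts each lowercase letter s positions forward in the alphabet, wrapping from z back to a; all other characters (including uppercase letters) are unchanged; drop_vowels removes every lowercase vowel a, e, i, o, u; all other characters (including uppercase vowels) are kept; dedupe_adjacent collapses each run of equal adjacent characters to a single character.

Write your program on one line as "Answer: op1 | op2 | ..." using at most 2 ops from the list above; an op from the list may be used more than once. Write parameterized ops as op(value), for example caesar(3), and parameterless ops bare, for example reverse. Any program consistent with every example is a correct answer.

dedupe_adjacent | reverse

Check, running the answer program on each example:
  "mrlzjxkqukuo" -> "mrlzjxkqukuo" -> "oukuqkxjzlrm"
  "kuphpyrslqy" -> "kuphpyrslqy" -> "yqlsryphpuk"
  "vvmcqclwbk" -> "vmcqclwbk" -> "kbwlcqcmv"
  "dfew" -> "dfew" -> "wefd"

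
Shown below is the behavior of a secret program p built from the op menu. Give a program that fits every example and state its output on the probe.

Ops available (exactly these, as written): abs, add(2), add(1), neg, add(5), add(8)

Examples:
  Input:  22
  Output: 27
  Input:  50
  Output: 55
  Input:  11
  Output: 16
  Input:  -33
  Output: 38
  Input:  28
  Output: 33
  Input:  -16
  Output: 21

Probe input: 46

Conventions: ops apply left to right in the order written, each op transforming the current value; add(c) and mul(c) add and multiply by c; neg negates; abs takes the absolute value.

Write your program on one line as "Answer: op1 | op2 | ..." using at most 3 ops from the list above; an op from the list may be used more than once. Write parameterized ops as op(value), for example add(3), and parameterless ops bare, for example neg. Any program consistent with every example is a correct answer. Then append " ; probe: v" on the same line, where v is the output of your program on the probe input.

abs | add(5) ; probe: 51

Check, running the answer program on each example:
  22 -> 22 -> 27
  50 -> 50 -> 55
  11 -> 11 -> 16
  -33 -> 33 -> 38
  28 -> 28 -> 33
  -16 -> 16 -> 21
  probe: 46 -> 46 -> 51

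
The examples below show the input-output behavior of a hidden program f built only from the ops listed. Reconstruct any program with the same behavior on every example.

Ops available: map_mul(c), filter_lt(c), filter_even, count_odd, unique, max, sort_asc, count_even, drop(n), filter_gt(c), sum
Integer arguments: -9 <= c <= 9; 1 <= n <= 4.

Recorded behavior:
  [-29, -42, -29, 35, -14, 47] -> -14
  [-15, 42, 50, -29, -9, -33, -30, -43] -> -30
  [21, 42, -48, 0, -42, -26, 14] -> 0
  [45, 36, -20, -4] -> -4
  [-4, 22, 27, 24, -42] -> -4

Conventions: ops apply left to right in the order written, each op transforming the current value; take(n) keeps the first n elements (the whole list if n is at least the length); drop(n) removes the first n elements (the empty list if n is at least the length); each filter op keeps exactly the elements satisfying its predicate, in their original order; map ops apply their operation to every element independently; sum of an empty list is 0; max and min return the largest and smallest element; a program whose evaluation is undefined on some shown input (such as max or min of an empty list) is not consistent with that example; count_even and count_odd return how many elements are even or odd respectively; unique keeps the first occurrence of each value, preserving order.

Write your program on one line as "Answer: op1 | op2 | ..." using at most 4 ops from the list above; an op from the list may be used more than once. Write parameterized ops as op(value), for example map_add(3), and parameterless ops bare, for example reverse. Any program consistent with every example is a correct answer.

filter_lt(2) | filter_even | max

Check, running the answer program on each example:
  [-29, -42, -29, 35, -14, 47] -> [-29, -42, -29, -14] -> [-42, -14] -> -14
  [-15, 42, 50, -29, -9, -33, -30, -43] -> [-15, -29, -9, -33, -30, -43] -> [-30] -> -30
  [21, 42, -48, 0, -42, -26, 14] -> [-48, 0, -42, -26] -> [-48, 0, -42, -26] -> 0
  [45, 36, -20, -4] -> [-20, -4] -> [-20, -4] -> -4
  [-4, 22, 27, 24, -42] -> [-4, -42] -> [-4, -42] -> -4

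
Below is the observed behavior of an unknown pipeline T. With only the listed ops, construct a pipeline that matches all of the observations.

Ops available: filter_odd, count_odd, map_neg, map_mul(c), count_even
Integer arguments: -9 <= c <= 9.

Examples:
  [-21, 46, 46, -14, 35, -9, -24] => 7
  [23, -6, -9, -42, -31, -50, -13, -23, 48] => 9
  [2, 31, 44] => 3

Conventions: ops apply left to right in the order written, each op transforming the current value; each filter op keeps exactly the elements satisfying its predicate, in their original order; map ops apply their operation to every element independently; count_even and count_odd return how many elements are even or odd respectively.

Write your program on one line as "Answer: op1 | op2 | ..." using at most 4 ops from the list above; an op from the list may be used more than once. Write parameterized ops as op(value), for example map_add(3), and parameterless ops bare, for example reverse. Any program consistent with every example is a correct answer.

map_mul(-6) | map_mul(-9) | map_mul(-5) | count_even

Check, running the answer program on each example:
  [-21, 46, 46, -14, 35, -9, -24] -> [126, -276, -276, 84, -210, 54, 144] -> [-1134, 2484, 2484, -756, 1890, -486, -1296] -> [5670, -12420, -12420, 3780, -9450, 2430, 6480] -> 7
  [23, -6, -9, -42, -31, -50, -13, -23, 48] -> [-138, 36, 54, 252, 186, 300, 78, 138, -288] -> [1242, -324, -486, -2268, -1674, -2700, -702, -1242, 2592] -> [-6210, 1620, 2430, 11340, 8370, 13500, 3510, 6210, -12960] -> 9
  [2, 31, 44] -> [-12, -186, -264] -> [108, 1674, 2376] -> [-540, -8370, -11880] -> 3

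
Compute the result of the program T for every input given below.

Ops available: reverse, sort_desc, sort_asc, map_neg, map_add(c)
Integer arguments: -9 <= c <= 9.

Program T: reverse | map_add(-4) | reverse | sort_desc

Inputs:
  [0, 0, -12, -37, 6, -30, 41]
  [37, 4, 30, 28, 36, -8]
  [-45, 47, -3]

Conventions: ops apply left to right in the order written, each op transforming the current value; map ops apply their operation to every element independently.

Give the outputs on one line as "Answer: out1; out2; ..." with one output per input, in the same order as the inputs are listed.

[37, 2, -4, -4, -16, -34, -41]; [33, 32, 26, 24, 0, -12]; [43, -7, -49]

Execution, op by op:
  [0, 0, -12, -37, 6, -30, 41] -> [41, -30, 6, -37, -12, 0, 0] -> [37, -34, 2, -41, -16, -4, -4] -> [-4, -4, -16, -41, 2, -34, 37] -> [37, 2, -4, -4, -16, -34, -41]
  [37, 4, 30, 28, 36, -8] -> [-8, 36, 28, 30, 4, 37] -> [-12, 32, 24, 26, 0, 33] -> [33, 0, 26, 24, 32, -12] -> [33, 32, 26, 24, 0, -12]
  [-45, 47, -3] -> [-3, 47, -45] -> [-7, 43, -49] -> [-49, 43, -7] -> [43, -7, -49]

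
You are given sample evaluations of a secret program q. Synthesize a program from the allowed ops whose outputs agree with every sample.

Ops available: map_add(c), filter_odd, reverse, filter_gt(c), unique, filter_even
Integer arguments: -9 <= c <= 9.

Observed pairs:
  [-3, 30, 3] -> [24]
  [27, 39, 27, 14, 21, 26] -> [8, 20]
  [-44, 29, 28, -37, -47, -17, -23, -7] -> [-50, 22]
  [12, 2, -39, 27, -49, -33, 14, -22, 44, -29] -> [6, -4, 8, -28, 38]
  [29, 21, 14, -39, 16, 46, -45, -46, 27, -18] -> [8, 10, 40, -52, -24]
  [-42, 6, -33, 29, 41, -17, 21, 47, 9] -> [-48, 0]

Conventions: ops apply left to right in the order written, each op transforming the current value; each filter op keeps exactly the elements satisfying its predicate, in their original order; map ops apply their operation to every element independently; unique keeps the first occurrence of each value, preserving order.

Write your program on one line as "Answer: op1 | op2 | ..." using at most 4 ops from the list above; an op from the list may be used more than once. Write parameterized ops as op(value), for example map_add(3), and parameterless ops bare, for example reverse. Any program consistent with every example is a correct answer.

map_add(-9) | map_add(3) | filter_even

Check, running the answer program on each example:
  [-3, 30, 3] -> [-12, 21, -6] -> [-9, 24, -3] -> [24]
  [27, 39, 27, 14, 21, 26] -> [18, 30, 18, 5, 12, 17] -> [21, 33, 21, 8, 15, 20] -> [8, 20]
  [-44, 29, 28, -37, -47, -17, -23, -7] -> [-53, 20, 19, -46, -56, -26, -32, -16] -> [-50, 23, 22, -43, -53, -23, -29, -13] -> [-50, 22]
  [12, 2, -39, 27, -49, -33, 14, -22, 44, -29] -> [3, -7, -48, 18, -58, -42, 5, -31, 35, -38] -> [6, -4, -45, 21, -55, -39, 8, -28, 38, -35] -> [6, -4, 8, -28, 38]
  [29, 21, 14, -39, 16, 46, -45, -46, 27, -18] -> [20, 12, 5, -48, 7, 37, -54, -55, 18, -27] -> [23, 15, 8, -45, 10, 40, -51, -52, 21, -24] -> [8, 10, 40, -52, -24]
  [-42, 6, -33, 29, 41, -17, 21, 47, 9] -> [-51, -3, -42, 20, 32, -26, 12, 38, 0] -> [-48, 0, -39, 23, 35, -23, 15, 41, 3] -> [-48, 0]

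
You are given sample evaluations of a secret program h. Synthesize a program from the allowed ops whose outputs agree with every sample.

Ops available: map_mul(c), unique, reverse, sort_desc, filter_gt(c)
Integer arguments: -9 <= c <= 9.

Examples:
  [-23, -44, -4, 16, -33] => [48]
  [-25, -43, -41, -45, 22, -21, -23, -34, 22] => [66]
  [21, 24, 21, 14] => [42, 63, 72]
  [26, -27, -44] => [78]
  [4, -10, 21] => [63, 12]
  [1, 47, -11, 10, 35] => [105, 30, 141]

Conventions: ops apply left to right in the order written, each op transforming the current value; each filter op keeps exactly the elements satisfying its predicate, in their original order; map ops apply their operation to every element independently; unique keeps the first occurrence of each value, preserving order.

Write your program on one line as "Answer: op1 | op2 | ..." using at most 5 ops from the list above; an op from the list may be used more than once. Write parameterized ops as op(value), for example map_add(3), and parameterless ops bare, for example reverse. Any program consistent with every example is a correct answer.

reverse | filter_gt(-4) | map_mul(3) | unique | filter_gt(5)

Check, running the answer program on each example:
  [-23, -44, -4, 16, -33] -> [-33, 16, -4, -44, -23] -> [16] -> [48] -> [48] -> [48]
  [-25, -43, -41, -45, 22, -21, -23, -34, 22] -> [22, -34, -23, -21, 22, -45, -41, -43, -25] -> [22, 22] -> [66, 66] -> [66] -> [66]
  [21, 24, 21, 14] -> [14, 21, 24, 21] -> [14, 21, 24, 21] -> [42, 63, 72, 63] -> [42, 63, 72] -> [42, 63, 72]
  [26, -27, -44] -> [-44, -27, 26] -> [26] -> [78] -> [78] -> [78]
  [4, -10, 21] -> [21, -10, 4] -> [21, 4] -> [63, 12] -> [63, 12] -> [63, 12]
  [1, 47, -11, 10, 35] -> [35, 10, -11, 47, 1] -> [35, 10, 47, 1] -> [105, 30, 141, 3] -> [105, 30, 141, 3] -> [105, 30, 141]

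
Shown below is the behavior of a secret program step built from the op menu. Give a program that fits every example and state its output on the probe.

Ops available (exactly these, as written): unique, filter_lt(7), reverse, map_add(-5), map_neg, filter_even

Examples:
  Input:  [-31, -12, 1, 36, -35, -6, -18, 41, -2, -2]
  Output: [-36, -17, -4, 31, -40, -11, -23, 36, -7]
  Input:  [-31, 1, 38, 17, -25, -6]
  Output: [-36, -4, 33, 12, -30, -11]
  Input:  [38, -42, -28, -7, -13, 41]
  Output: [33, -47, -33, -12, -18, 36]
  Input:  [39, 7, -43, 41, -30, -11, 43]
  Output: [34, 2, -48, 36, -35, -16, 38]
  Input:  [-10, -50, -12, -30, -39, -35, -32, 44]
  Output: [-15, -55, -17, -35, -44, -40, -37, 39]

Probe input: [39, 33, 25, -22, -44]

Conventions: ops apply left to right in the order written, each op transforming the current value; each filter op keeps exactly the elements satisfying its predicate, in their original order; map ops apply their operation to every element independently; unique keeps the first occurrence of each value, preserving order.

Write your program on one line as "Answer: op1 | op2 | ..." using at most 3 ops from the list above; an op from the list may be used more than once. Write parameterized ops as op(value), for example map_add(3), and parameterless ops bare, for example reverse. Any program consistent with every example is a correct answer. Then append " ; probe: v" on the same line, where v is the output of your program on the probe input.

unique | map_add(-5) ; probe: [34, 28, 20, -27, -49]

Check, running the answer program on each example:
  [-31, -12, 1, 36, -35, -6, -18, 41, -2, -2] -> [-31, -12, 1, 36, -35, -6, -18, 41, -2] -> [-36, -17, -4, 31, -40, -11, -23, 36, -7]
  [-31, 1, 38, 17, -25, -6] -> [-31, 1, 38, 17, -25, -6] -> [-36, -4, 33, 12, -30, -11]
  [38, -42, -28, -7, -13, 41] -> [38, -42, -28, -7, -13, 41] -> [33, -47, -33, -12, -18, 36]
  [39, 7, -43, 41, -30, -11, 43] -> [39, 7, -43, 41, -30, -11, 43] -> [34, 2, -48, 36, -35, -16, 38]
  [-10, -50, -12, -30, -39, -35, -32, 44] -> [-10, -50, -12, -30, -39, -35, -32, 44] -> [-15, -55, -17, -35, -44, -40, -37, 39]
  probe: [39, 33, 25, -22, -44] -> [39, 33, 25, -22, -44] -> [34, 28, 20, -27, -49]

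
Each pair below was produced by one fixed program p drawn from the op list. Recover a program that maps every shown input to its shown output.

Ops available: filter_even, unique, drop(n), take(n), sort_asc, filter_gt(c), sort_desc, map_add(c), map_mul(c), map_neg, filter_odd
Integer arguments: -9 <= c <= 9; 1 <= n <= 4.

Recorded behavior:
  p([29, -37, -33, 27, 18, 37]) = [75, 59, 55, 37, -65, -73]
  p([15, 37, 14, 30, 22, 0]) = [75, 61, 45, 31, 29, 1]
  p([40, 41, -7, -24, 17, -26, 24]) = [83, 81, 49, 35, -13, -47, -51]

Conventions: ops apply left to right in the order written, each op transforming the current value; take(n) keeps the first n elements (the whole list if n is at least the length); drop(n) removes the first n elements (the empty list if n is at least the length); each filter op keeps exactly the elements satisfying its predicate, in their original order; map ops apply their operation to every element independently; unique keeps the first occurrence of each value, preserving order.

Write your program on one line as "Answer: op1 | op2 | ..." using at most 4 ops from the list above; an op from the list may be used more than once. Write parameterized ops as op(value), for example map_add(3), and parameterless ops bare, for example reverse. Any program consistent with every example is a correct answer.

map_mul(2) | sort_desc | map_add(9) | map_add(-8)

Check, running the answer program on each example:
  [29, -37, -33, 27, 18, 37] -> [58, -74, -66, 54, 36, 74] -> [74, 58, 54, 36, -66, -74] -> [83, 67, 63, 45, -57, -65] -> [75, 59, 55, 37, -65, -73]
  [15, 37, 14, 30, 22, 0] -> [30, 74, 28, 60, 44, 0] -> [74, 60, 44, 30, 28, 0] -> [83, 69, 53, 39, 37, 9] -> [75, 61, 45, 31, 29, 1]
  [40, 41, -7, -24, 17, -26, 24] -> [80, 82, -14, -48, 34, -52, 48] -> [82, 80, 48, 34, -14, -48, -52] -> [91, 89, 57, 43, -5, -39, -43] -> [83, 81, 49, 35, -13, -47, -51]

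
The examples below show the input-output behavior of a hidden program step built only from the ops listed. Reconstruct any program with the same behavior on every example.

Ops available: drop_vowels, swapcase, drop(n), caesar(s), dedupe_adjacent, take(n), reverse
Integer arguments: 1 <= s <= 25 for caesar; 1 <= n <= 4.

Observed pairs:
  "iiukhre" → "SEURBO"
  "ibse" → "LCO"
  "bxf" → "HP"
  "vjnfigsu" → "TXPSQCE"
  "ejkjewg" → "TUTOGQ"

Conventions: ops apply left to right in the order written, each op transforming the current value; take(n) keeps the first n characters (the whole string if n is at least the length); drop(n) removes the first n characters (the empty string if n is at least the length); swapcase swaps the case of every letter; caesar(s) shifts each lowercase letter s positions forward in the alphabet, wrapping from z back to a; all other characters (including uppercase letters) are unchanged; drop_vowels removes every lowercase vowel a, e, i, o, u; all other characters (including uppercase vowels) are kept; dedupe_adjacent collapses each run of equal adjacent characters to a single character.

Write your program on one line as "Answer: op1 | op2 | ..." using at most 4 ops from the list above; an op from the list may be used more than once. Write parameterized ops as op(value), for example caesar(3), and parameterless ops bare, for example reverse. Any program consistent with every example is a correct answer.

caesar(10) | drop(1) | swapcase

Check, running the answer program on each example:
  "iiukhre" -> "sseurbo" -> "seurbo" -> "SEURBO"
  "ibse" -> "slco" -> "lco" -> "LCO"
  "bxf" -> "lhp" -> "hp" -> "HP"
  "vjnfigsu" -> "ftxpsqce" -> "txpsqce" -> "TXPSQCE"
  "ejkjewg" -> "otutogq" -> "tutogq" -> "TUTOGQ"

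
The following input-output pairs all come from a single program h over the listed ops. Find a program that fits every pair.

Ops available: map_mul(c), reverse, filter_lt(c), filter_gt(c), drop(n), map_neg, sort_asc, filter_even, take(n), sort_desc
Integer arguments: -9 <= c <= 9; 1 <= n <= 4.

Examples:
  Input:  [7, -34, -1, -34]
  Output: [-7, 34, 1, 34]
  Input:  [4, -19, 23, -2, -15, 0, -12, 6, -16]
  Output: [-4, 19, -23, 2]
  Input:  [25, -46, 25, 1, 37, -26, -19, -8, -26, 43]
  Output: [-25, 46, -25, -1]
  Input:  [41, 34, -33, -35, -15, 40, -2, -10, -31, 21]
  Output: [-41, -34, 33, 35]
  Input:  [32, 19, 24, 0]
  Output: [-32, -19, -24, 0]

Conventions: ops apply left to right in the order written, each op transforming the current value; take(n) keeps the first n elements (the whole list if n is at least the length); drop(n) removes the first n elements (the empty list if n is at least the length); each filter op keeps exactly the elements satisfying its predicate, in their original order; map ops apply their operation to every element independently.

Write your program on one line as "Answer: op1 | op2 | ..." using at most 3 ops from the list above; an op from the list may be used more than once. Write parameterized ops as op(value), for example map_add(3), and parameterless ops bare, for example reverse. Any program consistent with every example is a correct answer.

take(4) | map_neg

Check, running the answer program on each example:
  [7, -34, -1, -34] -> [7, -34, -1, -34] -> [-7, 34, 1, 34]
  [4, -19, 23, -2, -15, 0, -12, 6, -16] -> [4, -19, 23, -2] -> [-4, 19, -23, 2]
  [25, -46, 25, 1, 37, -26, -19, -8, -26, 43] -> [25, -46, 25, 1] -> [-25, 46, -25, -1]
  [41, 34, -33, -35, -15, 40, -2, -10, -31, 21] -> [41, 34, -33, -35] -> [-41, -34, 33, 35]
  [32, 19, 24, 0] -> [32, 19, 24, 0] -> [-32, -19, -24, 0]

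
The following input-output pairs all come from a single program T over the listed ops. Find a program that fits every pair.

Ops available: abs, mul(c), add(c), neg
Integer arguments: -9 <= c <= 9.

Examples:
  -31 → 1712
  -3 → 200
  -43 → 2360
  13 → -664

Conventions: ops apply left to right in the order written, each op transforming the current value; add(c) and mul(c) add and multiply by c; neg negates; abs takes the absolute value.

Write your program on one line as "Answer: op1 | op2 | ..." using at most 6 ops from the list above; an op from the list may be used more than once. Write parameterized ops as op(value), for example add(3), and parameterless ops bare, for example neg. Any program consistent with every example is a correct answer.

mul(-6) | neg | add(-5) | mul(-9) | add(-7)

Check, running the answer program on each example:
  -31 -> 186 -> -186 -> -191 -> 1719 -> 1712
  -3 -> 18 -> -18 -> -23 -> 207 -> 200
  -43 -> 258 -> -258 -> -263 -> 2367 -> 2360
  13 -> -78 -> 78 -> 73 -> -657 -> -664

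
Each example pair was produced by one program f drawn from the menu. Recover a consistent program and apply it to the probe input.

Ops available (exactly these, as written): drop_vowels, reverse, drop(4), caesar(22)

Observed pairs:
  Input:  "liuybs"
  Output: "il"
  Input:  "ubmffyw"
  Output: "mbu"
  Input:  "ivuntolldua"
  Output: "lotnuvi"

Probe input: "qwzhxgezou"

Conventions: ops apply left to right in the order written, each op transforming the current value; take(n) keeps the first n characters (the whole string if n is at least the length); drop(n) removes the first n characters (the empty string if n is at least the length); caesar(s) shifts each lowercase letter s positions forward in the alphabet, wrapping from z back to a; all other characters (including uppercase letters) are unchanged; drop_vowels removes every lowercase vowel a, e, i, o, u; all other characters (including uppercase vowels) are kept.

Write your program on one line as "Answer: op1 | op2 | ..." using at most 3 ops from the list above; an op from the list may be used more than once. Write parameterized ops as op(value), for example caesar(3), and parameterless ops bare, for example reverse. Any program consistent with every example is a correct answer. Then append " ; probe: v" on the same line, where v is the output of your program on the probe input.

reverse | drop(4) ; probe: "gxhzwq"

Check, running the answer program on each example:
  "liuybs" -> "sbyuil" -> "il"
  "ubmffyw" -> "wyffmbu" -> "mbu"
  "ivuntolldua" -> "audllotnuvi" -> "lotnuvi"
  probe: "qwzhxgezou" -> "uozegxhzwq" -> "gxhzwq"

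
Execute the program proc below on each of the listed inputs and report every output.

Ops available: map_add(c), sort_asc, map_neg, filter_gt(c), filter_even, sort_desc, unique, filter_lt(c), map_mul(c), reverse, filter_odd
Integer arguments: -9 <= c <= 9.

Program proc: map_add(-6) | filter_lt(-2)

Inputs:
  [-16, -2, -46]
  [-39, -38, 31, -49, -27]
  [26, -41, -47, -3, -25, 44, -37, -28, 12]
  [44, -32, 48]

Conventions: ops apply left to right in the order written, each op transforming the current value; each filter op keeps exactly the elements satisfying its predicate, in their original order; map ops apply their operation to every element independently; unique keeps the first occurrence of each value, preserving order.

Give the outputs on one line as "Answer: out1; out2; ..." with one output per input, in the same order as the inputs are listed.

[-22, -8, -52]; [-45, -44, -55, -33]; [-47, -53, -9, -31, -43, -34]; [-38]

Execution, op by op:
  [-16, -2, -46] -> [-22, -8, -52] -> [-22, -8, -52]
  [-39, -38, 31, -49, -27] -> [-45, -44, 25, -55, -33] -> [-45, -44, -55, -33]
  [26, -41, -47, -3, -25, 44, -37, -28, 12] -> [20, -47, -53, -9, -31, 38, -43, -34, 6] -> [-47, -53, -9, -31, -43, -34]
  [44, -32, 48] -> [38, -38, 42] -> [-38]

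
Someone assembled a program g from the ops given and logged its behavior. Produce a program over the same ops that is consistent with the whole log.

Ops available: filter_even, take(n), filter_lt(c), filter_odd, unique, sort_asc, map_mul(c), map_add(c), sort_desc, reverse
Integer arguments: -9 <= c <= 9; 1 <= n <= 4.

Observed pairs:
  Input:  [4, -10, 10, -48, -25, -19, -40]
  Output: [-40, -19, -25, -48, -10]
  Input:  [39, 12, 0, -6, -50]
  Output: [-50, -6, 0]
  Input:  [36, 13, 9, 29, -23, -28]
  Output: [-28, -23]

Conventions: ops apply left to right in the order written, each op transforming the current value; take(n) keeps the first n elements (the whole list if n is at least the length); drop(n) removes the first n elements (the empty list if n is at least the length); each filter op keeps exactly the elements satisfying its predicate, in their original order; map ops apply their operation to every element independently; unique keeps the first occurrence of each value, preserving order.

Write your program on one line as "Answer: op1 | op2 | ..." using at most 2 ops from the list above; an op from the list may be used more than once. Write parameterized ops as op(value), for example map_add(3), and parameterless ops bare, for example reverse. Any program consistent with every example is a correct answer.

filter_lt(3) | reverse

Check, running the answer program on each example:
  [4, -10, 10, -48, -25, -19, -40] -> [-10, -48, -25, -19, -40] -> [-40, -19, -25, -48, -10]
  [39, 12, 0, -6, -50] -> [0, -6, -50] -> [-50, -6, 0]
  [36, 13, 9, 29, -23, -28] -> [-23, -28] -> [-28, -23]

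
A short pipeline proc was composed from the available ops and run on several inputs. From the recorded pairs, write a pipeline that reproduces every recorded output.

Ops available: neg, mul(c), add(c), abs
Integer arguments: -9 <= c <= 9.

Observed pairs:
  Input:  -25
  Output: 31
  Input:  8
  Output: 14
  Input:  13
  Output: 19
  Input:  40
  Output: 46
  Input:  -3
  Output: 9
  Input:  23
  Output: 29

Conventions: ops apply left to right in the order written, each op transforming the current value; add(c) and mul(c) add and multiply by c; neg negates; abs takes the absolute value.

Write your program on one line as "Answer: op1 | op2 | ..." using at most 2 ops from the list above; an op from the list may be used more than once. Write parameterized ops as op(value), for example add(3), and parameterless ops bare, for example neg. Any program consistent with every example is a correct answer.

abs | add(6)

Check, running the answer program on each example:
  -25 -> 25 -> 31
  8 -> 8 -> 14
  13 -> 13 -> 19
  40 -> 40 -> 46
  -3 -> 3 -> 9
  23 -> 23 -> 29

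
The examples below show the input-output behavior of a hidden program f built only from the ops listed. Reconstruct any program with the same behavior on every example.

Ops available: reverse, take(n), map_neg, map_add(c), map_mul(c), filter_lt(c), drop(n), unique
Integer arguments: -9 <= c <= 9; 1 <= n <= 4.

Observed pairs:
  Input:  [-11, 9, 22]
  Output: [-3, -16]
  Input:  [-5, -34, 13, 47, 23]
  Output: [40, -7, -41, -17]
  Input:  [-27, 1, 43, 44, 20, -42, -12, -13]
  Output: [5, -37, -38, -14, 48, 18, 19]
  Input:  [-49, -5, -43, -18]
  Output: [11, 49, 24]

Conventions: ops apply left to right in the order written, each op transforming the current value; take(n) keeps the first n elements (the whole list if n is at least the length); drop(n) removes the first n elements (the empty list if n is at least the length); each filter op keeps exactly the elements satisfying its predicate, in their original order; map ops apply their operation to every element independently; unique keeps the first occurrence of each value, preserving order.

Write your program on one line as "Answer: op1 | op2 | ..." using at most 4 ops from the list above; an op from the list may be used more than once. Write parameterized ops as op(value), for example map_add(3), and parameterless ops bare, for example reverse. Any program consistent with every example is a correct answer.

map_add(-6) | drop(1) | map_neg

Check, running the answer program on each example:
  [-11, 9, 22] -> [-17, 3, 16] -> [3, 16] -> [-3, -16]
  [-5, -34, 13, 47, 23] -> [-11, -40, 7, 41, 17] -> [-40, 7, 41, 17] -> [40, -7, -41, -17]
  [-27, 1, 43, 44, 20, -42, -12, -13] -> [-33, -5, 37, 38, 14, -48, -18, -19] -> [-5, 37, 38, 14, -48, -18, -19] -> [5, -37, -38, -14, 48, 18, 19]
  [-49, -5, -43, -18] -> [-55, -11, -49, -24] -> [-11, -49, -24] -> [11, 49, 24]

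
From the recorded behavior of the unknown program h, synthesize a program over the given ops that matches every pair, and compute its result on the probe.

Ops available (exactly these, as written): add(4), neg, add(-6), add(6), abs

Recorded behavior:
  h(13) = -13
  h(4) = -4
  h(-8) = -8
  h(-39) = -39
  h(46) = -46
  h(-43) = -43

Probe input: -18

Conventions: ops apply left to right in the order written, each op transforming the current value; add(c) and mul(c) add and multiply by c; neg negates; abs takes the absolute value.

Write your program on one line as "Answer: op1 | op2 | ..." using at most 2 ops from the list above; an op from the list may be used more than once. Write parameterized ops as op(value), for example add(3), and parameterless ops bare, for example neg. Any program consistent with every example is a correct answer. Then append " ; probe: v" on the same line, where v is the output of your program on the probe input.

abs | neg ; probe: -18

Check, running the answer program on each example:
  13 -> 13 -> -13
  4 -> 4 -> -4
  -8 -> 8 -> -8
  -39 -> 39 -> -39
  46 -> 46 -> -46
  -43 -> 43 -> -43
  probe: -18 -> 18 -> -18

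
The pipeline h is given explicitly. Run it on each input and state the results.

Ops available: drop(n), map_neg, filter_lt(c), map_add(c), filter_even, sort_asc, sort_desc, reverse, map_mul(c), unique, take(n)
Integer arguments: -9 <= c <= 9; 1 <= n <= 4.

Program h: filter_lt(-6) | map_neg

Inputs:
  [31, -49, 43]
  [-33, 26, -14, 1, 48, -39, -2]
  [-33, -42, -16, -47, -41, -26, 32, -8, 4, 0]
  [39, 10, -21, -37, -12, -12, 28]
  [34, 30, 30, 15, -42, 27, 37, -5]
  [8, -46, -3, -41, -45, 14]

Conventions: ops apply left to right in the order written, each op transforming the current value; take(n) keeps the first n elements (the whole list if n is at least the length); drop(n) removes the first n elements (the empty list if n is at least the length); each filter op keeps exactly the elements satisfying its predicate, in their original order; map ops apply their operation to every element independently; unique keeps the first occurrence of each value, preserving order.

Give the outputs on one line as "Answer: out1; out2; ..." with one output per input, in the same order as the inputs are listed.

[49]; [33, 14, 39]; [33, 42, 16, 47, 41, 26, 8]; [21, 37, 12, 12]; [42]; [46, 41, 45]

Execution, op by op:
  [31, -49, 43] -> [-49] -> [49]
  [-33, 26, -14, 1, 48, -39, -2] -> [-33, -14, -39] -> [33, 14, 39]
  [-33, -42, -16, -47, -41, -26, 32, -8, 4, 0] -> [-33, -42, -16, -47, -41, -26, -8] -> [33, 42, 16, 47, 41, 26, 8]
  [39, 10, -21, -37, -12, -12, 28] -> [-21, -37, -12, -12] -> [21, 37, 12, 12]
  [34, 30, 30, 15, -42, 27, 37, -5] -> [-42] -> [42]
  [8, -46, -3, -41, -45, 14] -> [-46, -41, -45] -> [46, 41, 45]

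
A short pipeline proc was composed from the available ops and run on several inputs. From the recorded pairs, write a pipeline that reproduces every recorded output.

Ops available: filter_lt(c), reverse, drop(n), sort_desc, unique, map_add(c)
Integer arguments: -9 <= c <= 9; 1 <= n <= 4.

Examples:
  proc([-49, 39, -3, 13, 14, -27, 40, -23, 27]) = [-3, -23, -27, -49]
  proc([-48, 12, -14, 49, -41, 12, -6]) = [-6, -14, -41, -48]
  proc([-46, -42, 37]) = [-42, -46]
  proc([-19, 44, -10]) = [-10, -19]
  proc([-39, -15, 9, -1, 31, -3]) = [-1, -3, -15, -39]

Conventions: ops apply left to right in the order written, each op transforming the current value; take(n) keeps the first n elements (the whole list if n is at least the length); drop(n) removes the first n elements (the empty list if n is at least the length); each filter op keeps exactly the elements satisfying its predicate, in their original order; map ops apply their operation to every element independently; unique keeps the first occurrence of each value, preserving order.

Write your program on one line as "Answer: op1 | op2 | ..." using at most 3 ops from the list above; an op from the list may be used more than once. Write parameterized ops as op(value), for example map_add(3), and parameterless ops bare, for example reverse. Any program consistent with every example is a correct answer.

sort_desc | unique | filter_lt(0)

Check, running the answer program on each example:
  [-49, 39, -3, 13, 14, -27, 40, -23, 27] -> [40, 39, 27, 14, 13, -3, -23, -27, -49] -> [40, 39, 27, 14, 13, -3, -23, -27, -49] -> [-3, -23, -27, -49]
  [-48, 12, -14, 49, -41, 12, -6] -> [49, 12, 12, -6, -14, -41, -48] -> [49, 12, -6, -14, -41, -48] -> [-6, -14, -41, -48]
  [-46, -42, 37] -> [37, -42, -46] -> [37, -42, -46] -> [-42, -46]
  [-19, 44, -10] -> [44, -10, -19] -> [44, -10, -19] -> [-10, -19]
  [-39, -15, 9, -1, 31, -3] -> [31, 9, -1, -3, -15, -39] -> [31, 9, -1, -3, -15, -39] -> [-1, -3, -15, -39]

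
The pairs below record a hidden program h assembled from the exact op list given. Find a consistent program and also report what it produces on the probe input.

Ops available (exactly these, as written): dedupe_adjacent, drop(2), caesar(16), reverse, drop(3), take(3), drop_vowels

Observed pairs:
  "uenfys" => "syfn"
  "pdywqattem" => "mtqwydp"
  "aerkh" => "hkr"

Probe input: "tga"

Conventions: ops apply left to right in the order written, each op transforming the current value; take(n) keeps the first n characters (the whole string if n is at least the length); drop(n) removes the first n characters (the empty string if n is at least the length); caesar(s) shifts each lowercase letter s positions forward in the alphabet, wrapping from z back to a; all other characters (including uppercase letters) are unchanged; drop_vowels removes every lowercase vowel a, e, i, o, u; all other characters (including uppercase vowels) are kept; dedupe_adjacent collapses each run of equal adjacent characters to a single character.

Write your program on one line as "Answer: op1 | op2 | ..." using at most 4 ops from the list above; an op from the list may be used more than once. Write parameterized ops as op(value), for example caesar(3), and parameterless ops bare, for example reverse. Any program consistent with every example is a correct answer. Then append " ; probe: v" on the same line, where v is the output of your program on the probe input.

dedupe_adjacent | drop_vowels | reverse ; probe: "gt"

Check, running the answer program on each example:
  "uenfys" -> "uenfys" -> "nfys" -> "syfn"
  "pdywqattem" -> "pdywqatem" -> "pdywqtm" -> "mtqwydp"
  "aerkh" -> "aerkh" -> "rkh" -> "hkr"
  probe: "tga" -> "tga" -> "tg" -> "gt"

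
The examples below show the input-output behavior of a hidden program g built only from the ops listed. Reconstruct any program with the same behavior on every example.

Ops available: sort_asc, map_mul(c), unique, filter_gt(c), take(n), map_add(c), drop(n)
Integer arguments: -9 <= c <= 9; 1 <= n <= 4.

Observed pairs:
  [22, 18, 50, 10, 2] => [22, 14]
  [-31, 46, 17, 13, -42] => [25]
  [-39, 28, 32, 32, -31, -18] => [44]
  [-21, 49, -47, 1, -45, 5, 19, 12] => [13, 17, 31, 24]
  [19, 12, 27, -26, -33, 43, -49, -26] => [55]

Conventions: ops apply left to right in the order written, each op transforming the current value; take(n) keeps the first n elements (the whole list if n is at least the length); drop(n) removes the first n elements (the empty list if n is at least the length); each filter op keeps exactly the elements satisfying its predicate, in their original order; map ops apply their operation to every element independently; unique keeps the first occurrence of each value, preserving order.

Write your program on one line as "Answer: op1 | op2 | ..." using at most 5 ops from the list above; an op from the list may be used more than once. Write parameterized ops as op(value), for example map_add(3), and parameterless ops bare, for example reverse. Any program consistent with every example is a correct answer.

drop(3) | unique | map_add(7) | filter_gt(-5) | map_add(5)

Check, running the answer program on each example:
  [22, 18, 50, 10, 2] -> [10, 2] -> [10, 2] -> [17, 9] -> [17, 9] -> [22, 14]
  [-31, 46, 17, 13, -42] -> [13, -42] -> [13, -42] -> [20, -35] -> [20] -> [25]
  [-39, 28, 32, 32, -31, -18] -> [32, -31, -18] -> [32, -31, -18] -> [39, -24, -11] -> [39] -> [44]
  [-21, 49, -47, 1, -45, 5, 19, 12] -> [1, -45, 5, 19, 12] -> [1, -45, 5, 19, 12] -> [8, -38, 12, 26, 19] -> [8, 12, 26, 19] -> [13, 17, 31, 24]
  [19, 12, 27, -26, -33, 43, -49, -26] -> [-26, -33, 43, -49, -26] -> [-26, -33, 43, -49] -> [-19, -26, 50, -42] -> [50] -> [55]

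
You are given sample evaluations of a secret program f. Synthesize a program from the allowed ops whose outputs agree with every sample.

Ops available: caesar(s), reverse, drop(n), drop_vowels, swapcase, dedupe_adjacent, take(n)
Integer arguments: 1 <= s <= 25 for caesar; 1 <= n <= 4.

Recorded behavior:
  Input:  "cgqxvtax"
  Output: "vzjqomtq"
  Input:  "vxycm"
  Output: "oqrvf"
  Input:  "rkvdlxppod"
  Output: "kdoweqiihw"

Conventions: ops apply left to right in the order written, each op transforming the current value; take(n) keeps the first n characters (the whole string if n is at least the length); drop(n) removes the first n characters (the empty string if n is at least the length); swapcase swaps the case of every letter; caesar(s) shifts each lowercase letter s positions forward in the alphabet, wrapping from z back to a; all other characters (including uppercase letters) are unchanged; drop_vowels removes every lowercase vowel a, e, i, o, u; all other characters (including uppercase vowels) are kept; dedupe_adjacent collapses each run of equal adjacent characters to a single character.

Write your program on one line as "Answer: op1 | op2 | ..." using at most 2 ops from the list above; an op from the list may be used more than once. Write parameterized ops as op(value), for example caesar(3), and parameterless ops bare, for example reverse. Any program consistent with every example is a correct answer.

caesar(6) | caesar(13)

Check, running the answer program on each example:
  "cgqxvtax" -> "imwdbzgd" -> "vzjqomtq"
  "vxycm" -> "bdeis" -> "oqrvf"
  "rkvdlxppod" -> "xqbjrdvvuj" -> "kdoweqiihw"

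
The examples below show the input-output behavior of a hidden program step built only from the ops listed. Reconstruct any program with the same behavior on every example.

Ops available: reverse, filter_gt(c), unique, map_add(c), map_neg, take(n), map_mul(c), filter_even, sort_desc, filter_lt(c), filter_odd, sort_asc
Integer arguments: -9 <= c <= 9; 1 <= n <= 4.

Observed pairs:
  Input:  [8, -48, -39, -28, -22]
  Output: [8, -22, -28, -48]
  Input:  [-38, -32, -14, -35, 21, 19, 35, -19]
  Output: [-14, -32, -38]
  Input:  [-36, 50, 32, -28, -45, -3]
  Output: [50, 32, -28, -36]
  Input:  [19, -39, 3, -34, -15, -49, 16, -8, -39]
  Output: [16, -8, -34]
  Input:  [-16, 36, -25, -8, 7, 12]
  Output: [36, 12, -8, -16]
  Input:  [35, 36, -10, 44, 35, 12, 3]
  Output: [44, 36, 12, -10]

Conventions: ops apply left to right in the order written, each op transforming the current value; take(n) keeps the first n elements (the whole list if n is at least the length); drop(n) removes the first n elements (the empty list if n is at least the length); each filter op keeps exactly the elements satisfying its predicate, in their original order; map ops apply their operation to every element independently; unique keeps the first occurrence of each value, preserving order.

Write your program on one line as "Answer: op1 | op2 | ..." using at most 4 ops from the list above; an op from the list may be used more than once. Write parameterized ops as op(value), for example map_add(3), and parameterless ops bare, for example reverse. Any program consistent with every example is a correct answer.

reverse | filter_even | sort_desc

Check, running the answer program on each example:
  [8, -48, -39, -28, -22] -> [-22, -28, -39, -48, 8] -> [-22, -28, -48, 8] -> [8, -22, -28, -48]
  [-38, -32, -14, -35, 21, 19, 35, -19] -> [-19, 35, 19, 21, -35, -14, -32, -38] -> [-14, -32, -38] -> [-14, -32, -38]
  [-36, 50, 32, -28, -45, -3] -> [-3, -45, -28, 32, 50, -36] -> [-28, 32, 50, -36] -> [50, 32, -28, -36]
  [19, -39, 3, -34, -15, -49, 16, -8, -39] -> [-39, -8, 16, -49, -15, -34, 3, -39, 19] -> [-8, 16, -34] -> [16, -8, -34]
  [-16, 36, -25, -8, 7, 12] -> [12, 7, -8, -25, 36, -16] -> [12, -8, 36, -16] -> [36, 12, -8, -16]
  [35, 36, -10, 44, 35, 12, 3] -> [3, 12, 35, 44, -10, 36, 35] -> [12, 44, -10, 36] -> [44, 36, 12, -10]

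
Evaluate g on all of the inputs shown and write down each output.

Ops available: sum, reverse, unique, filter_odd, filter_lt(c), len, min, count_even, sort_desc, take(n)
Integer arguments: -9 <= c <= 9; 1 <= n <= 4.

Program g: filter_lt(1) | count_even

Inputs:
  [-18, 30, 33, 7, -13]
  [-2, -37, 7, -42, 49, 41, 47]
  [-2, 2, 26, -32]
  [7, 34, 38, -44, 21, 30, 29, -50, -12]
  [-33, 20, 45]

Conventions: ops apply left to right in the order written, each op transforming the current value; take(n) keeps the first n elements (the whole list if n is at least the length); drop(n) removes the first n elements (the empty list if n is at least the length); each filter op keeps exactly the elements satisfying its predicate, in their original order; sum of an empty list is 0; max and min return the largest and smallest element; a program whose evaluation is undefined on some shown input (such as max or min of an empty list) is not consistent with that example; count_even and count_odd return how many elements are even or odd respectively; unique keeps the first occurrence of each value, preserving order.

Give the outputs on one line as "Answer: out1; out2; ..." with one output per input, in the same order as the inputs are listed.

Execution, op by op:
  [-18, 30, 33, 7, -13] -> [-18, -13] -> 1
  [-2, -37, 7, -42, 49, 41, 47] -> [-2, -37, -42] -> 2
  [-2, 2, 26, -32] -> [-2, -32] -> 2
  [7, 34, 38, -44, 21, 30, 29, -50, -12] -> [-44, -50, -12] -> 3
  [-33, 20, 45] -> [-33] -> 0

1; 2; 2; 3; 0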